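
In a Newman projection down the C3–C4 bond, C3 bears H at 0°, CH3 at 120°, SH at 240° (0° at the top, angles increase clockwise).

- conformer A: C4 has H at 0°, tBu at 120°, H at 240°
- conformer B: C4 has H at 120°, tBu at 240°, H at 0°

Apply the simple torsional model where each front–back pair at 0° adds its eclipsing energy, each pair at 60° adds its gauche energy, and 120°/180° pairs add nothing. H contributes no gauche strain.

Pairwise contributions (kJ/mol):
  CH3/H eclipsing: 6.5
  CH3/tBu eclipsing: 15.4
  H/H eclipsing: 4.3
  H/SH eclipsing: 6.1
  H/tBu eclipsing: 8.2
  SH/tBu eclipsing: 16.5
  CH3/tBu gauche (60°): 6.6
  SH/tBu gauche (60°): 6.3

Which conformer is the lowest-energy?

A

A (eclipsed): H–H eclipsed, CH3–tBu eclipsed, SH–H eclipsed; 4.3 + 15.4 + 6.1 = 25.8 kJ/mol.
B (eclipsed): H–H eclipsed, CH3–H eclipsed, SH–tBu eclipsed; 4.3 + 6.5 + 16.5 = 27.3 kJ/mol.
A has the lowest total (25.8 kJ/mol).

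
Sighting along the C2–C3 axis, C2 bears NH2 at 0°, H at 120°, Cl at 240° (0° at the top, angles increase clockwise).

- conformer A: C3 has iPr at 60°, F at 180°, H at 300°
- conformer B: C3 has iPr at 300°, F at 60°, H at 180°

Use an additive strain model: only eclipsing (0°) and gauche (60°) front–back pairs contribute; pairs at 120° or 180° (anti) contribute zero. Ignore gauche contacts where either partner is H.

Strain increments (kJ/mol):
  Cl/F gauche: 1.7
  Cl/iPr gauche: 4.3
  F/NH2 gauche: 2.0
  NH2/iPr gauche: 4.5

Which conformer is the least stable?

B

A is staggered. NH2 at 0° is gauche with iPr at 60° (4.5); Cl at 240° is gauche with F at 180° (1.7). Total 6.2 kJ/mol.
B is staggered. NH2 at 0° is gauche with iPr at 300° (4.5); NH2 at 0° is gauche with F at 60° (2.0); Cl at 240° is gauche with iPr at 300° (4.3). Total 10.8 kJ/mol.
B has the highest total (10.8 kJ/mol).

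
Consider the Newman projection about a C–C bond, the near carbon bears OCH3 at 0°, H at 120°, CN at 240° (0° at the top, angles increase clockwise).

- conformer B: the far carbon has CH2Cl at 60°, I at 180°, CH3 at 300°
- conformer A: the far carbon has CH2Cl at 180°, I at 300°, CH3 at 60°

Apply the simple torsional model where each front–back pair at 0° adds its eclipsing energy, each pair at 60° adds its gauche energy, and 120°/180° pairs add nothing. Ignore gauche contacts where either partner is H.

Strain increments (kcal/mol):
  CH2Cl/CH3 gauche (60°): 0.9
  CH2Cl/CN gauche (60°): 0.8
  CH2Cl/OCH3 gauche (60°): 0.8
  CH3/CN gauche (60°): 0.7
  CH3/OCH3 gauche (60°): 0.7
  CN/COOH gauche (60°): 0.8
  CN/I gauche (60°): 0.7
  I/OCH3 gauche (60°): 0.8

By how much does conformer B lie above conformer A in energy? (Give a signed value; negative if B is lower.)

-0.1 kcal/mol

B (staggered): OCH3(0°)/CH2Cl(60°) gauche 0.8; OCH3(0°)/CH3(300°) gauche 0.7; CN(240°)/I(180°) gauche 0.7; CN(240°)/CH3(300°) gauche 0.7 → 2.9 kcal/mol.
A (staggered): OCH3(0°)/I(300°) gauche 0.8; OCH3(0°)/CH3(60°) gauche 0.7; CN(240°)/CH2Cl(180°) gauche 0.8; CN(240°)/I(300°) gauche 0.7 → 3.0 kcal/mol.
E(B) − E(A) = 2.9 − 3.0 = -0.1 kcal/mol.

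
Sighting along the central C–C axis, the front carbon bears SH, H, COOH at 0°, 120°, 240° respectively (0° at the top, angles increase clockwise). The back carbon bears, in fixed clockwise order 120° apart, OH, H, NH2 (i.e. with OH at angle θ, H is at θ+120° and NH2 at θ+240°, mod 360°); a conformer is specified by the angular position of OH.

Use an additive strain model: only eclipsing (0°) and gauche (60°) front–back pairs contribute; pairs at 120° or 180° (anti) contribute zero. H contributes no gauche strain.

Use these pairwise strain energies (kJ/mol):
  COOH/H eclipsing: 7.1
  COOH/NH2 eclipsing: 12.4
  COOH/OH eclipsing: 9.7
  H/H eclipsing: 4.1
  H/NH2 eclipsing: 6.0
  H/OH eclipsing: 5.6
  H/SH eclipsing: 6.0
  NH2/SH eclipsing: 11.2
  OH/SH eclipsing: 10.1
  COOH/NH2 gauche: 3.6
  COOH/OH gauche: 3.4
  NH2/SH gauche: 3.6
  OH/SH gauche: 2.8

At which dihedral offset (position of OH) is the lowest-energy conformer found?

OH at 0° (eclipsed): SH–OH eclipsed, H–H eclipsed, COOH–NH2 eclipsed; 10.1 + 4.1 + 12.4 = 26.6 kJ/mol.
OH at 60° (staggered): SH–OH gauche, SH–NH2 gauche, COOH–NH2 gauche; 2.8 + 3.6 + 3.6 = 10.0 kJ/mol.
OH at 120° (eclipsed): SH–NH2 eclipsed, H–OH eclipsed, COOH–H eclipsed; 11.2 + 5.6 + 7.1 = 23.9 kJ/mol.
OH at 180° (staggered): SH–NH2 gauche, COOH–OH gauche; 3.6 + 3.4 = 7.0 kJ/mol.
OH at 240° (eclipsed): SH–H eclipsed, H–NH2 eclipsed, COOH–OH eclipsed; 6.0 + 6.0 + 9.7 = 21.7 kJ/mol.
OH at 300° (staggered): SH–OH gauche, COOH–OH gauche, COOH–NH2 gauche; 2.8 + 3.4 + 3.6 = 9.8 kJ/mol.
The minimum (7.0 kJ/mol) occurs with OH at 180°.

180°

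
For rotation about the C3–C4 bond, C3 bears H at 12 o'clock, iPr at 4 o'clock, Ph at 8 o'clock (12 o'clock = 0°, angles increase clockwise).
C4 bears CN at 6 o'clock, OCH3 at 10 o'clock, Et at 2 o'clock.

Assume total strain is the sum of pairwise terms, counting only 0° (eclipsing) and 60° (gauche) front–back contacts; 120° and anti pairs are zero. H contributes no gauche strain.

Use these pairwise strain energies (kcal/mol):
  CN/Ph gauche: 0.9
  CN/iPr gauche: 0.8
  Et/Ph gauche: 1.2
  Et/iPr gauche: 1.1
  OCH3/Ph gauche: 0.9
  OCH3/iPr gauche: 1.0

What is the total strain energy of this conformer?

3.7 kcal/mol

This conformer is staggered. iPr at 120° is gauche with CN at 180° (0.8); iPr at 120° is gauche with Et at 60° (1.1); Ph at 240° is gauche with CN at 180° (0.9); Ph at 240° is gauche with OCH3 at 300° (0.9). Total 3.7 kcal/mol.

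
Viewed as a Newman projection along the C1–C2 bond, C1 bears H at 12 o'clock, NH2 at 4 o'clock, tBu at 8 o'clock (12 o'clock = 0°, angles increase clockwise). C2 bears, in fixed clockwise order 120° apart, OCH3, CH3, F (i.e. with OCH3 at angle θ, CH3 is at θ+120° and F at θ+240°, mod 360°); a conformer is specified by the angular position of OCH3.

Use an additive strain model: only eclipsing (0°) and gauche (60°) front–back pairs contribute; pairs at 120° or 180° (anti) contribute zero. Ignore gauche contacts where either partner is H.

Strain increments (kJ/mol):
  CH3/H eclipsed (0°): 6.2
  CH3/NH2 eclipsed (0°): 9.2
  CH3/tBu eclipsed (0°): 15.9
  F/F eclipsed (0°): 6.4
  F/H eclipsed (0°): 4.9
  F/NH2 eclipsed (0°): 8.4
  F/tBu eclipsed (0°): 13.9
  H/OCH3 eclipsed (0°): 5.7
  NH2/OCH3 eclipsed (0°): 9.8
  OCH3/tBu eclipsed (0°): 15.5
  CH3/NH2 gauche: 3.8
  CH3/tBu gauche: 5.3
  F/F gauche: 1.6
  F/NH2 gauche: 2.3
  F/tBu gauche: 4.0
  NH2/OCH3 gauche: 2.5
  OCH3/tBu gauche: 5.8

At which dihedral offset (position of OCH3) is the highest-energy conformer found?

OCH3 at 0° (eclipsed): H–OCH3 eclipsed, NH2–CH3 eclipsed, tBu–F eclipsed; 5.7 + 9.2 + 13.9 = 28.8 kJ/mol.
OCH3 at 60° (staggered): NH2–OCH3 gauche, NH2–CH3 gauche, tBu–CH3 gauche, tBu–F gauche; 2.5 + 3.8 + 5.3 + 4.0 = 15.6 kJ/mol.
OCH3 at 120° (eclipsed): H–F eclipsed, NH2–OCH3 eclipsed, tBu–CH3 eclipsed; 4.9 + 9.8 + 15.9 = 30.6 kJ/mol.
OCH3 at 180° (staggered): NH2–OCH3 gauche, NH2–F gauche, tBu–OCH3 gauche, tBu–CH3 gauche; 2.5 + 2.3 + 5.8 + 5.3 = 15.9 kJ/mol.
OCH3 at 240° (eclipsed): H–CH3 eclipsed, NH2–F eclipsed, tBu–OCH3 eclipsed; 6.2 + 8.4 + 15.5 = 30.1 kJ/mol.
OCH3 at 300° (staggered): NH2–CH3 gauche, NH2–F gauche, tBu–OCH3 gauche, tBu–F gauche; 3.8 + 2.3 + 5.8 + 4.0 = 15.9 kJ/mol.
The maximum (30.6 kJ/mol) occurs with OCH3 at 120°.

120°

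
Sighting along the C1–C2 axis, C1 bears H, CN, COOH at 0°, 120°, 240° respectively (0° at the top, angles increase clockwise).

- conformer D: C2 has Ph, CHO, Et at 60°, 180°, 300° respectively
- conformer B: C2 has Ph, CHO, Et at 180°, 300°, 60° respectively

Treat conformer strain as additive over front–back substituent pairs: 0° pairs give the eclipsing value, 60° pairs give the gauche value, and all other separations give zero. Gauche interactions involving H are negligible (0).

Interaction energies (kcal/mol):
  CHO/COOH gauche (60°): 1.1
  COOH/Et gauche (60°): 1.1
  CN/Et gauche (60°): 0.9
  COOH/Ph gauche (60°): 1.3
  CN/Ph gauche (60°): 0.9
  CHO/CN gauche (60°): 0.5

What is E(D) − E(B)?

-0.6 kcal/mol

D (staggered): CN(120°)/Ph(60°) gauche 0.9; CN(120°)/CHO(180°) gauche 0.5; COOH(240°)/CHO(180°) gauche 1.1; COOH(240°)/Et(300°) gauche 1.1 → 3.6 kcal/mol.
B (staggered): CN(120°)/Ph(180°) gauche 0.9; CN(120°)/Et(60°) gauche 0.9; COOH(240°)/Ph(180°) gauche 1.3; COOH(240°)/CHO(300°) gauche 1.1 → 4.2 kcal/mol.
E(D) − E(B) = 3.6 − 4.2 = -0.6 kcal/mol.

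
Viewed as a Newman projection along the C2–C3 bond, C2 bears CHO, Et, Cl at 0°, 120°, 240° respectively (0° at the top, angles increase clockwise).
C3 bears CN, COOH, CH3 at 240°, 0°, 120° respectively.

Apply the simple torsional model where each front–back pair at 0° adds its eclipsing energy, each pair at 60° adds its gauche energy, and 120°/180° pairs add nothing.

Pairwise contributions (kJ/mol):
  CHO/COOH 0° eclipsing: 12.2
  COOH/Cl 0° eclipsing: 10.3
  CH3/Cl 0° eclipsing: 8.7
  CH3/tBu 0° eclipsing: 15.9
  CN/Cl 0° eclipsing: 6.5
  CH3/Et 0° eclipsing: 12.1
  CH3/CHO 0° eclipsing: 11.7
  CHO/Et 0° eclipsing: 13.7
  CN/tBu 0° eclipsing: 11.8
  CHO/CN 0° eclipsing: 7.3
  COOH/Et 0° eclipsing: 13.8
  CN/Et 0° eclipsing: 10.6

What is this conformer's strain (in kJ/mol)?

30.8 kJ/mol

This conformer (eclipsed): CHO–COOH eclipsed, Et–CH3 eclipsed, Cl–CN eclipsed; 12.2 + 12.1 + 6.5 = 30.8 kJ/mol.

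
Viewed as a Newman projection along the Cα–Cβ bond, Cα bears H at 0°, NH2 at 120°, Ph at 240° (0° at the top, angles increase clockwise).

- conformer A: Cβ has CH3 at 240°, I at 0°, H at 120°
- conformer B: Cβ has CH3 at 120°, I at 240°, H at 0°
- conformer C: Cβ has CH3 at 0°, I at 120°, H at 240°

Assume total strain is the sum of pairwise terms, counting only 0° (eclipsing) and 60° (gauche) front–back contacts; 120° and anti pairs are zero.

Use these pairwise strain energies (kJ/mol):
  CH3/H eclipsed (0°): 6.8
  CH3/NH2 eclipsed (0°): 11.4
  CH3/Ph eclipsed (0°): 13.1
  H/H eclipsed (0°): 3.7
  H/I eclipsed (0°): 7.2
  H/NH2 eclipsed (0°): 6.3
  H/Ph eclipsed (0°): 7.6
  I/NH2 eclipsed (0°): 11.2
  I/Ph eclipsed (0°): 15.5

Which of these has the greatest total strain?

B

A is eclipsed. H at 0° is eclipsed with I at 0° (7.2); NH2 at 120° is eclipsed with H at 120° (6.3); Ph at 240° is eclipsed with CH3 at 240° (13.1). Total 26.6 kJ/mol.
B is eclipsed. H at 0° is eclipsed with H at 0° (3.7); NH2 at 120° is eclipsed with CH3 at 120° (11.4); Ph at 240° is eclipsed with I at 240° (15.5). Total 30.6 kJ/mol.
C is eclipsed. H at 0° is eclipsed with CH3 at 0° (6.8); NH2 at 120° is eclipsed with I at 120° (11.2); Ph at 240° is eclipsed with H at 240° (7.6). Total 25.6 kJ/mol.
B has the highest total (30.6 kJ/mol).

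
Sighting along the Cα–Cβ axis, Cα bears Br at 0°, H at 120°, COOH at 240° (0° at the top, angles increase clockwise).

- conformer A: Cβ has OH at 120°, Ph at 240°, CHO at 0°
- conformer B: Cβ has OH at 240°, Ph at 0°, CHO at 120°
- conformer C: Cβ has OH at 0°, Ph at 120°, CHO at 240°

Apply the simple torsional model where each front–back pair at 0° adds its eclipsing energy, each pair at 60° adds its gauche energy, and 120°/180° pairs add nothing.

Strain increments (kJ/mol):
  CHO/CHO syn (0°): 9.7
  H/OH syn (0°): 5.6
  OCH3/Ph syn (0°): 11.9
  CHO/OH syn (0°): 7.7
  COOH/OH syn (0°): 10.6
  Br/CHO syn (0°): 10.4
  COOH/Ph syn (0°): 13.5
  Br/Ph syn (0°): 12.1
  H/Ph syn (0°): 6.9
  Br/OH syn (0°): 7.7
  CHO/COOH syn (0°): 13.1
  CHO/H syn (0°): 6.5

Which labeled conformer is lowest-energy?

C

A (eclipsed): Br–CHO eclipsed, H–OH eclipsed, COOH–Ph eclipsed; 10.4 + 5.6 + 13.5 = 29.5 kJ/mol.
B (eclipsed): Br–Ph eclipsed, H–CHO eclipsed, COOH–OH eclipsed; 12.1 + 6.5 + 10.6 = 29.2 kJ/mol.
C (eclipsed): Br–OH eclipsed, H–Ph eclipsed, COOH–CHO eclipsed; 7.7 + 6.9 + 13.1 = 27.7 kJ/mol.
C has the lowest total (27.7 kJ/mol).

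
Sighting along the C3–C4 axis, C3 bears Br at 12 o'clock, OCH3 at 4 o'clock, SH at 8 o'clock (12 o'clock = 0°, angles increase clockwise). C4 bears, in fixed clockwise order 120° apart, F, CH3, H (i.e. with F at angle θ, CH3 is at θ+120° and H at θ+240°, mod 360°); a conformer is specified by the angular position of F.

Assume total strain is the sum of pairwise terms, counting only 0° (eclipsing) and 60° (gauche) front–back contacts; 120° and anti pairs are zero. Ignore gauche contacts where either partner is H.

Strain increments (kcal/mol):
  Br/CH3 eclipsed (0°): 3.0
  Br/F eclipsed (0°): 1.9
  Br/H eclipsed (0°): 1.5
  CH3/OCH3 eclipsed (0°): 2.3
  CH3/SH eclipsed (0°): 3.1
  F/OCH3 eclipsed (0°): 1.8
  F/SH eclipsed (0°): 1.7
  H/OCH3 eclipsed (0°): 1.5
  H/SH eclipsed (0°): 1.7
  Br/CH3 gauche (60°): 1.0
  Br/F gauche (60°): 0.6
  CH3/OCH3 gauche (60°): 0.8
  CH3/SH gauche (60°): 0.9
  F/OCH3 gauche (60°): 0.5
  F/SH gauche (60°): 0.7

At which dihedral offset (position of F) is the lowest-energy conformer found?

F at 0° (eclipsed): Br(0°)/F(0°) eclipsed 1.9; OCH3(120°)/CH3(120°) eclipsed 2.3; SH(240°)/H(240°) eclipsed 1.7 → 5.9 kcal/mol.
F at 60° (staggered): Br(0°)/F(60°) gauche 0.6; OCH3(120°)/F(60°) gauche 0.5; OCH3(120°)/CH3(180°) gauche 0.8; SH(240°)/CH3(180°) gauche 0.9 → 2.8 kcal/mol.
F at 120° (eclipsed): Br(0°)/H(0°) eclipsed 1.5; OCH3(120°)/F(120°) eclipsed 1.8; SH(240°)/CH3(240°) eclipsed 3.1 → 6.4 kcal/mol.
F at 180° (staggered): Br(0°)/CH3(300°) gauche 1.0; OCH3(120°)/F(180°) gauche 0.5; SH(240°)/F(180°) gauche 0.7; SH(240°)/CH3(300°) gauche 0.9 → 3.1 kcal/mol.
F at 240° (eclipsed): Br(0°)/CH3(0°) eclipsed 3.0; OCH3(120°)/H(120°) eclipsed 1.5; SH(240°)/F(240°) eclipsed 1.7 → 6.2 kcal/mol.
F at 300° (staggered): Br(0°)/F(300°) gauche 0.6; Br(0°)/CH3(60°) gauche 1.0; OCH3(120°)/CH3(60°) gauche 0.8; SH(240°)/F(300°) gauche 0.7 → 3.1 kcal/mol.
The minimum (2.8 kcal/mol) occurs with F at 60°.

60°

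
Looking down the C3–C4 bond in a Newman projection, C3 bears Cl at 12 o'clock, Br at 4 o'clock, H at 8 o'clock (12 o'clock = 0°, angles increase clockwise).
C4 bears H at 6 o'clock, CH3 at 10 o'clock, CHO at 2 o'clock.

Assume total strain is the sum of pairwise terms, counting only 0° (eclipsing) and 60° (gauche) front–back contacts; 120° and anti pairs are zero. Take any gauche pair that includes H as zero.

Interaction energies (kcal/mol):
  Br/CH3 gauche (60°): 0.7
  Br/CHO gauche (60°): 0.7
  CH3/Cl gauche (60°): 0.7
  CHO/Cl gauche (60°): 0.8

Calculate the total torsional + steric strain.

2.2 kcal/mol

This conformer is staggered. Cl at 0° is gauche with CH3 at 300° (0.7); Cl at 0° is gauche with CHO at 60° (0.8); Br at 120° is gauche with CHO at 60° (0.7). Total 2.2 kcal/mol.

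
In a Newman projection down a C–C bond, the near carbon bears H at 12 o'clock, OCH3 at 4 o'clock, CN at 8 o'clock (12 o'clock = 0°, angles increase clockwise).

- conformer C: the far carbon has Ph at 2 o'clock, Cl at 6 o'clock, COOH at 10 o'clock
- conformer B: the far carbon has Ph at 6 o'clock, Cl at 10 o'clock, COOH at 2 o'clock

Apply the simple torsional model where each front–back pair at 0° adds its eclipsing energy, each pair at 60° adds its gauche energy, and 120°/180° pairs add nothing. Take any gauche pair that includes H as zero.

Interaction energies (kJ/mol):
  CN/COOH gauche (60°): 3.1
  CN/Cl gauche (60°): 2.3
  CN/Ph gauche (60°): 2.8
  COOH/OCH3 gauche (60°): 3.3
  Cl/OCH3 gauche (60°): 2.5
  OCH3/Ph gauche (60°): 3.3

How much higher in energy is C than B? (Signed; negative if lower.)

C (staggered): OCH3–Ph gauche, OCH3–Cl gauche, CN–Cl gauche, CN–COOH gauche; 3.3 + 2.5 + 2.3 + 3.1 = 11.2 kJ/mol.
B (staggered): OCH3–Ph gauche, OCH3–COOH gauche, CN–Ph gauche, CN–Cl gauche; 3.3 + 3.3 + 2.8 + 2.3 = 11.7 kJ/mol.
E(C) − E(B) = 11.2 − 11.7 = -0.5 kJ/mol.

-0.5 kJ/mol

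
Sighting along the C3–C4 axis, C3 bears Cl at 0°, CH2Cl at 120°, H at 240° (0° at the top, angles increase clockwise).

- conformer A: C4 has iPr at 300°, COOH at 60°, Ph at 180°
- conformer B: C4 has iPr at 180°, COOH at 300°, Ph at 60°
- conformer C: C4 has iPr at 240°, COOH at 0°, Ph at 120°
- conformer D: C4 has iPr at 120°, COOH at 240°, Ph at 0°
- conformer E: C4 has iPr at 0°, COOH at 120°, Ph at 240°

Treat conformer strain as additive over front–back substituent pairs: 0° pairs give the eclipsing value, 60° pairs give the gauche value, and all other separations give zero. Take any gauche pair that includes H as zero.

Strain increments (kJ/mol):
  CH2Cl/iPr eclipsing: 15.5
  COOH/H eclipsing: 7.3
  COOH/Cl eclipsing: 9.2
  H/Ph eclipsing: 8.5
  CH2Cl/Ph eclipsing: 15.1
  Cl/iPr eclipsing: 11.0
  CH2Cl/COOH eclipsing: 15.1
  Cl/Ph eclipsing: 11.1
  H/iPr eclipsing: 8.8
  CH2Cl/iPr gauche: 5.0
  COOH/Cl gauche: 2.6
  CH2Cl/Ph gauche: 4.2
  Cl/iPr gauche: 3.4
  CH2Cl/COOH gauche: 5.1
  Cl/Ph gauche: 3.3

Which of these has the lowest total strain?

B

A (staggered): Cl–iPr gauche, Cl–COOH gauche, CH2Cl–COOH gauche, CH2Cl–Ph gauche; 3.4 + 2.6 + 5.1 + 4.2 = 15.3 kJ/mol.
B (staggered): Cl–COOH gauche, Cl–Ph gauche, CH2Cl–iPr gauche, CH2Cl–Ph gauche; 2.6 + 3.3 + 5.0 + 4.2 = 15.1 kJ/mol.
C (eclipsed): Cl–COOH eclipsed, CH2Cl–Ph eclipsed, H–iPr eclipsed; 9.2 + 15.1 + 8.8 = 33.1 kJ/mol.
D (eclipsed): Cl–Ph eclipsed, CH2Cl–iPr eclipsed, H–COOH eclipsed; 11.1 + 15.5 + 7.3 = 33.9 kJ/mol.
E (eclipsed): Cl–iPr eclipsed, CH2Cl–COOH eclipsed, H–Ph eclipsed; 11.0 + 15.1 + 8.5 = 34.6 kJ/mol.
B has the lowest total (15.1 kJ/mol).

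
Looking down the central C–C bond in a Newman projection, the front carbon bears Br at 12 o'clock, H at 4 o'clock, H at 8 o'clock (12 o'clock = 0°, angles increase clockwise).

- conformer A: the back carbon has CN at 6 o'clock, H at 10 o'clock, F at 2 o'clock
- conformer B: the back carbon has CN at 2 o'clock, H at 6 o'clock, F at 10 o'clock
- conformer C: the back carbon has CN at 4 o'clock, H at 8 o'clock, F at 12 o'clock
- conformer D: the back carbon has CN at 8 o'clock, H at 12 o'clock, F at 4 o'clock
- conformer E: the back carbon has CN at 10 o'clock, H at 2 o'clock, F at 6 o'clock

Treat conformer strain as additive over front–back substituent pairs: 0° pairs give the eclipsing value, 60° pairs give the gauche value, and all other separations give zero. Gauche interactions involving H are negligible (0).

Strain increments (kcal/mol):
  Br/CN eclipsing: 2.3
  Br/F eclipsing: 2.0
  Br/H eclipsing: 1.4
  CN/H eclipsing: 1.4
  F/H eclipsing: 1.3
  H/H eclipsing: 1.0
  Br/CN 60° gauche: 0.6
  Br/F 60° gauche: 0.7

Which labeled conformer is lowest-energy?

A (staggered): Br(0°)/F(60°) gauche 0.7 → 0.7 kcal/mol.
B (staggered): Br(0°)/CN(60°) gauche 0.6; Br(0°)/F(300°) gauche 0.7 → 1.3 kcal/mol.
C (eclipsed): Br(0°)/F(0°) eclipsed 2.0; H(120°)/CN(120°) eclipsed 1.4; H(240°)/H(240°) eclipsed 1.0 → 4.4 kcal/mol.
D (eclipsed): Br(0°)/H(0°) eclipsed 1.4; H(120°)/F(120°) eclipsed 1.3; H(240°)/CN(240°) eclipsed 1.4 → 4.1 kcal/mol.
E (staggered): Br(0°)/CN(300°) gauche 0.6 → 0.6 kcal/mol.
E has the lowest total (0.6 kcal/mol).

E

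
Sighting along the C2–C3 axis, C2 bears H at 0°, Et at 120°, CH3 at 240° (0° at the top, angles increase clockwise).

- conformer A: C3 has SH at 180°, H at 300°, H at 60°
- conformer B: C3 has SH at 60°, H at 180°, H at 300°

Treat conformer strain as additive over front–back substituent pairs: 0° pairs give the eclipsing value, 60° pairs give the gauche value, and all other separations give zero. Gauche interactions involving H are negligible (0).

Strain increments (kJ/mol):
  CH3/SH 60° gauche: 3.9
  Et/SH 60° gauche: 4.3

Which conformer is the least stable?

A

A (staggered): Et–SH gauche, CH3–SH gauche; 4.3 + 3.9 = 8.2 kJ/mol.
B (staggered): Et–SH gauche; 4.3 = 4.3 kJ/mol.
A has the highest total (8.2 kJ/mol).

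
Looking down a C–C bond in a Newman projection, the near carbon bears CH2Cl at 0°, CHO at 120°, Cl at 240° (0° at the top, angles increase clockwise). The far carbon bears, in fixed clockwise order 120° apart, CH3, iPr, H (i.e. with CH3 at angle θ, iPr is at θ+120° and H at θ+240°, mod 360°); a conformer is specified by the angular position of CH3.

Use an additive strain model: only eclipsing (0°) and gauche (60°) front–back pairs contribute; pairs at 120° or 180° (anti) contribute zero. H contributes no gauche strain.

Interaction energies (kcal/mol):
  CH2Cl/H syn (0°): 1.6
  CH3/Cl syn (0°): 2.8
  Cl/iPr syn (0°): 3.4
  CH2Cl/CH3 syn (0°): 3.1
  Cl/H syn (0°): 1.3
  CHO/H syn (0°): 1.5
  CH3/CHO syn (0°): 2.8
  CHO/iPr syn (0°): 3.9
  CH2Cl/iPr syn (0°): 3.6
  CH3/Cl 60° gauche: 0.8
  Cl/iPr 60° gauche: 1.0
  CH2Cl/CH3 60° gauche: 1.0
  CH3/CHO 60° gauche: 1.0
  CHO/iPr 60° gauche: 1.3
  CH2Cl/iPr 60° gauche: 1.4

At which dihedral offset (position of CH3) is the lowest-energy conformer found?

180°

CH3 at 0° is eclipsed. CH2Cl at 0° is eclipsed with CH3 at 0° (3.1); CHO at 120° is eclipsed with iPr at 120° (3.9); Cl at 240° is eclipsed with H at 240° (1.3). Total 8.3 kcal/mol.
CH3 at 60° is staggered. CH2Cl at 0° is gauche with CH3 at 60° (1.0); CHO at 120° is gauche with CH3 at 60° (1.0); CHO at 120° is gauche with iPr at 180° (1.3); Cl at 240° is gauche with iPr at 180° (1.0). Total 4.3 kcal/mol.
CH3 at 120° is eclipsed. CH2Cl at 0° is eclipsed with H at 0° (1.6); CHO at 120° is eclipsed with CH3 at 120° (2.8); Cl at 240° is eclipsed with iPr at 240° (3.4). Total 7.8 kcal/mol.
CH3 at 180° is staggered. CH2Cl at 0° is gauche with iPr at 300° (1.4); CHO at 120° is gauche with CH3 at 180° (1.0); Cl at 240° is gauche with CH3 at 180° (0.8); Cl at 240° is gauche with iPr at 300° (1.0). Total 4.2 kcal/mol.
CH3 at 240° is eclipsed. CH2Cl at 0° is eclipsed with iPr at 0° (3.6); CHO at 120° is eclipsed with H at 120° (1.5); Cl at 240° is eclipsed with CH3 at 240° (2.8). Total 7.9 kcal/mol.
CH3 at 300° is staggered. CH2Cl at 0° is gauche with CH3 at 300° (1.0); CH2Cl at 0° is gauche with iPr at 60° (1.4); CHO at 120° is gauche with iPr at 60° (1.3); Cl at 240° is gauche with CH3 at 300° (0.8). Total 4.5 kcal/mol.
The minimum (4.2 kcal/mol) occurs with CH3 at 180°.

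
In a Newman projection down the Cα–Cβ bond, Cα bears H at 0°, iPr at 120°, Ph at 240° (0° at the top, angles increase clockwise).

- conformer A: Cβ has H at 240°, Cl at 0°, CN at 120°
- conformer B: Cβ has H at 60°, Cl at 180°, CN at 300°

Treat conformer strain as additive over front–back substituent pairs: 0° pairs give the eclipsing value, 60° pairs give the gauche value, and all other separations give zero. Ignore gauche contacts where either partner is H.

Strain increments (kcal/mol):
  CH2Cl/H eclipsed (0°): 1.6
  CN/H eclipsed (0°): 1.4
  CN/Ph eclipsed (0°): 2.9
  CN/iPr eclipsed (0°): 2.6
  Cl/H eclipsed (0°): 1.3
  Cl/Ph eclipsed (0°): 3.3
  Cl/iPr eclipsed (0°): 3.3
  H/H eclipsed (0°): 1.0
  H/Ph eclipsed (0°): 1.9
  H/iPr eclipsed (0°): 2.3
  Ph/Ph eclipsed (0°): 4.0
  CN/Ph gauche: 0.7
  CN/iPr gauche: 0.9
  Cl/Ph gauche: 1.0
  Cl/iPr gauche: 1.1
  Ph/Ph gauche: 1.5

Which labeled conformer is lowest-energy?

A (eclipsed): H–Cl eclipsed, iPr–CN eclipsed, Ph–H eclipsed; 1.3 + 2.6 + 1.9 = 5.8 kcal/mol.
B (staggered): iPr–Cl gauche, Ph–Cl gauche, Ph–CN gauche; 1.1 + 1.0 + 0.7 = 2.8 kcal/mol.
B has the lowest total (2.8 kcal/mol).

B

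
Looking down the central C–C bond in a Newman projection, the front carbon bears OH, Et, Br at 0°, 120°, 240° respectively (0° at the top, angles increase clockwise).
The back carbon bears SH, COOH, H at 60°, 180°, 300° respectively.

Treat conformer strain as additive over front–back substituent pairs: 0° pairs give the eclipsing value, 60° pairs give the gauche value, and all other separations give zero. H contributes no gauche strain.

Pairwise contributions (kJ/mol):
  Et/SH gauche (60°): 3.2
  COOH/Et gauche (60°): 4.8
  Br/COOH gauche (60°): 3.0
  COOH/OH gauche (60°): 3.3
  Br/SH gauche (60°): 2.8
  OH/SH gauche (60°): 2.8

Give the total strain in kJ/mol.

This conformer (staggered): OH(0°)/SH(60°) gauche 2.8; Et(120°)/SH(60°) gauche 3.2; Et(120°)/COOH(180°) gauche 4.8; Br(240°)/COOH(180°) gauche 3.0 → 13.8 kJ/mol.

13.8 kJ/mol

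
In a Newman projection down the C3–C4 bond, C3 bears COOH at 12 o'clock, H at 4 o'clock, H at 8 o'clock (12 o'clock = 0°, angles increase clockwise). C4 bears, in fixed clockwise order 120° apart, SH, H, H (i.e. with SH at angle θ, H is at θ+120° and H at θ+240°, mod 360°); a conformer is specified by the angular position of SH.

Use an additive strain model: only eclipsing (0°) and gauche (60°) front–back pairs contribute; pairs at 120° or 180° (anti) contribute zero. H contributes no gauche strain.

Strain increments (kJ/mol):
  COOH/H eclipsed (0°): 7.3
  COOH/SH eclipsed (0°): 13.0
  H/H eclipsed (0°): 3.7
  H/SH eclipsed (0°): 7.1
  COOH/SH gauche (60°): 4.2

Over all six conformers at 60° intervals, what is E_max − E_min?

SH at 0° (eclipsed): COOH(0°)/SH(0°) eclipsed 13.0; H(120°)/H(120°) eclipsed 3.7; H(240°)/H(240°) eclipsed 3.7 → 20.4 kJ/mol.
SH at 60° (staggered): COOH(0°)/SH(60°) gauche 4.2 → 4.2 kJ/mol.
SH at 120° (eclipsed): COOH(0°)/H(0°) eclipsed 7.3; H(120°)/SH(120°) eclipsed 7.1; H(240°)/H(240°) eclipsed 3.7 → 18.1 kJ/mol.
SH at 180° (staggered): no non-H gauche contacts → 0.0 kJ/mol.
SH at 240° (eclipsed): COOH(0°)/H(0°) eclipsed 7.3; H(120°)/H(120°) eclipsed 3.7; H(240°)/SH(240°) eclipsed 7.1 → 18.1 kJ/mol.
SH at 300° (staggered): COOH(0°)/SH(300°) gauche 4.2 → 4.2 kJ/mol.
Max at 0° (20.4 kJ/mol), min at 180° (0.0 kJ/mol); barrier = 20.4 kJ/mol.

20.4 kJ/mol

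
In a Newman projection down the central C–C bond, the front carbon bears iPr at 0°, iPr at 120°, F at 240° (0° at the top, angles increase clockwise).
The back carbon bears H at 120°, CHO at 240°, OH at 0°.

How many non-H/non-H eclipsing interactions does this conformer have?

Non-H eclipsing pairs: iPr(0°)/OH(0°); F(240°)/CHO(240°) — 2 interactions.

2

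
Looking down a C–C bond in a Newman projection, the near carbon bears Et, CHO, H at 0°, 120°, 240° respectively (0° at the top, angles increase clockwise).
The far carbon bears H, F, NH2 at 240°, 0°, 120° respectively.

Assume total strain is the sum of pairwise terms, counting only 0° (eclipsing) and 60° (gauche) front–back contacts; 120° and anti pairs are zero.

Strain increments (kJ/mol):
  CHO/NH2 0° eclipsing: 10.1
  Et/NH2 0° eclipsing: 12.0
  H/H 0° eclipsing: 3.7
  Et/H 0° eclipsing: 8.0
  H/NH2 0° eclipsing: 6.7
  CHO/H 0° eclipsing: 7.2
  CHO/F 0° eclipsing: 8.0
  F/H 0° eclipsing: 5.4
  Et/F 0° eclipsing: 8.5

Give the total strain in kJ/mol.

This conformer is eclipsed. Et at 0° is eclipsed with F at 0° (8.5); CHO at 120° is eclipsed with NH2 at 120° (10.1); H at 240° is eclipsed with H at 240° (3.7). Total 22.3 kJ/mol.

22.3 kJ/mol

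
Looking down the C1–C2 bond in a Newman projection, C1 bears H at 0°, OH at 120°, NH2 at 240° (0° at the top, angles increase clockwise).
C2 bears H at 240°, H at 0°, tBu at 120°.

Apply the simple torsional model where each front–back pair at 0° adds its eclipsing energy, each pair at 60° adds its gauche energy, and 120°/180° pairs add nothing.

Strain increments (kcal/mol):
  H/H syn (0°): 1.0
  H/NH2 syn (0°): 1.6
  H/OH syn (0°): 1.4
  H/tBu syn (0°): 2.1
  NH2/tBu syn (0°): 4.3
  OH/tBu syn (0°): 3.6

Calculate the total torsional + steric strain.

This conformer (eclipsed): H(0°)/H(0°) eclipsed 1.0; OH(120°)/tBu(120°) eclipsed 3.6; NH2(240°)/H(240°) eclipsed 1.6 → 6.2 kcal/mol.

6.2 kcal/mol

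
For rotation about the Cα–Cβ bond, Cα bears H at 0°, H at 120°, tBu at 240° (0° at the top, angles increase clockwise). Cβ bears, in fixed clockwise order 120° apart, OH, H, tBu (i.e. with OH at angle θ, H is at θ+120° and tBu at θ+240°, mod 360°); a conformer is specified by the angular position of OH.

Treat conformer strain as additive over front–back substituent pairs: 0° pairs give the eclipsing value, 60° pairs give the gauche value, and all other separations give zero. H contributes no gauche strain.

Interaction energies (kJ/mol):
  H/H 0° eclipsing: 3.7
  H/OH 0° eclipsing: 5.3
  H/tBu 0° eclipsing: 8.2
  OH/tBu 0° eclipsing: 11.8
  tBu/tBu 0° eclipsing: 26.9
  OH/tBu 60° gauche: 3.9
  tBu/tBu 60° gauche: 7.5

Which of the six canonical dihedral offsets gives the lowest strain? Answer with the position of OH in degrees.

OH at 0° (eclipsed): H(0°)/OH(0°) eclipsed 5.3; H(120°)/H(120°) eclipsed 3.7; tBu(240°)/tBu(240°) eclipsed 26.9 → 35.9 kJ/mol.
OH at 60° (staggered): tBu(240°)/tBu(300°) gauche 7.5 → 7.5 kJ/mol.
OH at 120° (eclipsed): H(0°)/tBu(0°) eclipsed 8.2; H(120°)/OH(120°) eclipsed 5.3; tBu(240°)/H(240°) eclipsed 8.2 → 21.7 kJ/mol.
OH at 180° (staggered): tBu(240°)/OH(180°) gauche 3.9 → 3.9 kJ/mol.
OH at 240° (eclipsed): H(0°)/H(0°) eclipsed 3.7; H(120°)/tBu(120°) eclipsed 8.2; tBu(240°)/OH(240°) eclipsed 11.8 → 23.7 kJ/mol.
OH at 300° (staggered): tBu(240°)/OH(300°) gauche 3.9; tBu(240°)/tBu(180°) gauche 7.5 → 11.4 kJ/mol.
The minimum (3.9 kJ/mol) occurs with OH at 180°.

180°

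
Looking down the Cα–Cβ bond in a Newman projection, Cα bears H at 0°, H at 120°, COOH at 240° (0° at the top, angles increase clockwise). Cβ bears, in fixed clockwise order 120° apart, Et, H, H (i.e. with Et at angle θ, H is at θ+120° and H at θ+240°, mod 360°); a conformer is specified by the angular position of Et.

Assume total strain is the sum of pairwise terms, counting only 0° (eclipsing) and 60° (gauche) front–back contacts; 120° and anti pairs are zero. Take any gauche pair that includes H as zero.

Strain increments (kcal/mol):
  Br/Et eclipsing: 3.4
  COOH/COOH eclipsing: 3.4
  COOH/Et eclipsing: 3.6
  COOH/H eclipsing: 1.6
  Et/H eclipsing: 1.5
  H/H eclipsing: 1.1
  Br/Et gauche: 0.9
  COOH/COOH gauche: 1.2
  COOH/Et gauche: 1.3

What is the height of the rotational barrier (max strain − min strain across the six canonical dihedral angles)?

5.8 kcal/mol

Et at 0° (eclipsed): H–Et eclipsed, H–H eclipsed, COOH–H eclipsed; 1.5 + 1.1 + 1.6 = 4.2 kcal/mol.
Et at 60° (staggered): no non-H gauche contacts → 0.0 kcal/mol.
Et at 120° (eclipsed): H–H eclipsed, H–Et eclipsed, COOH–H eclipsed; 1.1 + 1.5 + 1.6 = 4.2 kcal/mol.
Et at 180° (staggered): COOH–Et gauche; 1.3 = 1.3 kcal/mol.
Et at 240° (eclipsed): H–H eclipsed, H–H eclipsed, COOH–Et eclipsed; 1.1 + 1.1 + 3.6 = 5.8 kcal/mol.
Et at 300° (staggered): COOH–Et gauche; 1.3 = 1.3 kcal/mol.
Max at 240° (5.8 kcal/mol), min at 60° (0.0 kcal/mol); barrier = 5.8 kcal/mol.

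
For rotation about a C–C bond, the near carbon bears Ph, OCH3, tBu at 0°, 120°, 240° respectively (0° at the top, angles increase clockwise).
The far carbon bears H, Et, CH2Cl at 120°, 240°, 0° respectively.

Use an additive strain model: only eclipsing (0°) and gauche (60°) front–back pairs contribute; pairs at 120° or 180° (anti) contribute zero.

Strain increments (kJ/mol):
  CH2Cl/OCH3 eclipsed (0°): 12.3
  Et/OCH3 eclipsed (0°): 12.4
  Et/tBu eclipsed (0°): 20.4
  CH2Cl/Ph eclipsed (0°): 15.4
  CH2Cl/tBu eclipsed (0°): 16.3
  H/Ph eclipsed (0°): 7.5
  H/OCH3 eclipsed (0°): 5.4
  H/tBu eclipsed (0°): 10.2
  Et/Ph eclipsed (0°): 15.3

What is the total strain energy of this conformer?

This conformer (eclipsed): Ph–CH2Cl eclipsed, OCH3–H eclipsed, tBu–Et eclipsed; 15.4 + 5.4 + 20.4 = 41.2 kJ/mol.

41.2 kJ/mol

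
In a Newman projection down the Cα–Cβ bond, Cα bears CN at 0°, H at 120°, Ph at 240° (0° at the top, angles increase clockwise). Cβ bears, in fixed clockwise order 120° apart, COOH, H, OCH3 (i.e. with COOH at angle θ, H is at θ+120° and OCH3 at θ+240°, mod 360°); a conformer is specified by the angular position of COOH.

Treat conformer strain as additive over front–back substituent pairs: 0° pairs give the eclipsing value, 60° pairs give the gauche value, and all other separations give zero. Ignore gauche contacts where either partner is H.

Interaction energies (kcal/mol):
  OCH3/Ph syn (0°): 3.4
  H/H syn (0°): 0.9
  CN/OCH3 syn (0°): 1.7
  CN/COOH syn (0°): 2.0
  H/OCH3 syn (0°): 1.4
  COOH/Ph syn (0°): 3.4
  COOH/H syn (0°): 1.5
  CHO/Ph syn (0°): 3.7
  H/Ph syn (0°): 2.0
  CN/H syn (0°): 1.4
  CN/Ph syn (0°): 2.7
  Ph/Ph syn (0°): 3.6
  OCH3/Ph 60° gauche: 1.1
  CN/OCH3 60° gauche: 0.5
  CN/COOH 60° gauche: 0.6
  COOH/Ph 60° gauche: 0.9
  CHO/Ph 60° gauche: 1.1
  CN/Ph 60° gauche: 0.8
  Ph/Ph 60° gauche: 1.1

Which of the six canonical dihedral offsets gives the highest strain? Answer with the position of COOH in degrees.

0°

COOH at 0° (eclipsed): CN–COOH eclipsed, H–H eclipsed, Ph–OCH3 eclipsed; 2.0 + 0.9 + 3.4 = 6.3 kcal/mol.
COOH at 60° (staggered): CN–COOH gauche, CN–OCH3 gauche, Ph–OCH3 gauche; 0.6 + 0.5 + 1.1 = 2.2 kcal/mol.
COOH at 120° (eclipsed): CN–OCH3 eclipsed, H–COOH eclipsed, Ph–H eclipsed; 1.7 + 1.5 + 2.0 = 5.2 kcal/mol.
COOH at 180° (staggered): CN–OCH3 gauche, Ph–COOH gauche; 0.5 + 0.9 = 1.4 kcal/mol.
COOH at 240° (eclipsed): CN–H eclipsed, H–OCH3 eclipsed, Ph–COOH eclipsed; 1.4 + 1.4 + 3.4 = 6.2 kcal/mol.
COOH at 300° (staggered): CN–COOH gauche, Ph–COOH gauche, Ph–OCH3 gauche; 0.6 + 0.9 + 1.1 = 2.6 kcal/mol.
The maximum (6.3 kcal/mol) occurs with COOH at 0°.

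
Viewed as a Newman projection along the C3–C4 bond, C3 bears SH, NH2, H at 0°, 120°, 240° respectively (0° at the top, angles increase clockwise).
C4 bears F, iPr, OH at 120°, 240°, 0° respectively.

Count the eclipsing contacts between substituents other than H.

Non-H eclipsing pairs: SH(0°)/OH(0°); NH2(120°)/F(120°) — 2 interactions.

2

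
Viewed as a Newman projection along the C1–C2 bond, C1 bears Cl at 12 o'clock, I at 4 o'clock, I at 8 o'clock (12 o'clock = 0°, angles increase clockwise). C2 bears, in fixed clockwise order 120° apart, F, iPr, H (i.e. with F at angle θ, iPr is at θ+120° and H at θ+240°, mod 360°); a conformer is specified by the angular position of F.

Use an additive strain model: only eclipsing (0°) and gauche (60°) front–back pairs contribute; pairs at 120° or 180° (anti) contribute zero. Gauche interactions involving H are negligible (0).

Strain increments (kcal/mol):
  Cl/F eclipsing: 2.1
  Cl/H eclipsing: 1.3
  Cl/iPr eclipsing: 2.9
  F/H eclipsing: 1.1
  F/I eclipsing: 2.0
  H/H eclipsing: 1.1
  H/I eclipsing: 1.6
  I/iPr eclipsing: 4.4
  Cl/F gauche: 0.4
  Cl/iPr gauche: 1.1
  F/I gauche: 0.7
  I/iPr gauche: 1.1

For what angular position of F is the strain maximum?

0°

F at 0° (eclipsed): Cl–F eclipsed, I–iPr eclipsed, I–H eclipsed; 2.1 + 4.4 + 1.6 = 8.1 kcal/mol.
F at 60° (staggered): Cl–F gauche, I–F gauche, I–iPr gauche, I–iPr gauche; 0.4 + 0.7 + 1.1 + 1.1 = 3.3 kcal/mol.
F at 120° (eclipsed): Cl–H eclipsed, I–F eclipsed, I–iPr eclipsed; 1.3 + 2.0 + 4.4 = 7.7 kcal/mol.
F at 180° (staggered): Cl–iPr gauche, I–F gauche, I–F gauche, I–iPr gauche; 1.1 + 0.7 + 0.7 + 1.1 = 3.6 kcal/mol.
F at 240° (eclipsed): Cl–iPr eclipsed, I–H eclipsed, I–F eclipsed; 2.9 + 1.6 + 2.0 = 6.5 kcal/mol.
F at 300° (staggered): Cl–F gauche, Cl–iPr gauche, I–iPr gauche, I–F gauche; 0.4 + 1.1 + 1.1 + 0.7 = 3.3 kcal/mol.
The maximum (8.1 kcal/mol) occurs with F at 0°.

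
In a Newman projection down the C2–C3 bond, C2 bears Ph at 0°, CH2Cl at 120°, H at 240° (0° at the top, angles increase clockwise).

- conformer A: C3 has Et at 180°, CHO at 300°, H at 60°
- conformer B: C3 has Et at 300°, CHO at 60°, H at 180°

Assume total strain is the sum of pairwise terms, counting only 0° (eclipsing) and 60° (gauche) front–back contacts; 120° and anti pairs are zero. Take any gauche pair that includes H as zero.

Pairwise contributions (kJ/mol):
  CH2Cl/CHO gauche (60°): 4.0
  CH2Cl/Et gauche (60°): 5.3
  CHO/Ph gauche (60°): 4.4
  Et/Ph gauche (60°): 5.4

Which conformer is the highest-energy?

B

A (staggered): Ph(0°)/CHO(300°) gauche 4.4; CH2Cl(120°)/Et(180°) gauche 5.3 → 9.7 kJ/mol.
B (staggered): Ph(0°)/Et(300°) gauche 5.4; Ph(0°)/CHO(60°) gauche 4.4; CH2Cl(120°)/CHO(60°) gauche 4.0 → 13.8 kJ/mol.
B has the highest total (13.8 kJ/mol).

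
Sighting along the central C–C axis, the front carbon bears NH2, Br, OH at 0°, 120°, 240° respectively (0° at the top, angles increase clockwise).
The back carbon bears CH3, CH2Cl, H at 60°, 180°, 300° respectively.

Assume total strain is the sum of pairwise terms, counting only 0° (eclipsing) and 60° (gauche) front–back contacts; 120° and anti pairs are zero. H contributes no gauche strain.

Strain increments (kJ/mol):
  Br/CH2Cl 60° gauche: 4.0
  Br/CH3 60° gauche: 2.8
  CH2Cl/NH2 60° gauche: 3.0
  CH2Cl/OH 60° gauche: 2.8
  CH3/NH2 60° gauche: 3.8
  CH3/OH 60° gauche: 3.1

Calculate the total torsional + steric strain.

This conformer (staggered): NH2–CH3 gauche, Br–CH3 gauche, Br–CH2Cl gauche, OH–CH2Cl gauche; 3.8 + 2.8 + 4.0 + 2.8 = 13.4 kJ/mol.

13.4 kJ/mol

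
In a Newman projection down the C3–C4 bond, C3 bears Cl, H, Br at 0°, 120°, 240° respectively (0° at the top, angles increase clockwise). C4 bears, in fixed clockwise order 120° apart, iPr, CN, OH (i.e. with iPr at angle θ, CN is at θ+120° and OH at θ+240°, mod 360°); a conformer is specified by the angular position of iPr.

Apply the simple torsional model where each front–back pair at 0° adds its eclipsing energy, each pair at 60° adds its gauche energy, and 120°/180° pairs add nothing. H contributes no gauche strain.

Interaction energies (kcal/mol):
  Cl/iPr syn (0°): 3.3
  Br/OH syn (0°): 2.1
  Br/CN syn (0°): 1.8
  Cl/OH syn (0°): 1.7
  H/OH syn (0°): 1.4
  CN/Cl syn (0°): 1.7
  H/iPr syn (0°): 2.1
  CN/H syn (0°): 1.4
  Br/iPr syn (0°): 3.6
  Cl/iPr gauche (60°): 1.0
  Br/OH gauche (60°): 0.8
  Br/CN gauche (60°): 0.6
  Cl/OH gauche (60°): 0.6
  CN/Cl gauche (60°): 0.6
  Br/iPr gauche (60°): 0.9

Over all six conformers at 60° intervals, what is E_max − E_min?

4.1 kcal/mol

iPr at 0° is eclipsed. Cl at 0° is eclipsed with iPr at 0° (3.3); H at 120° is eclipsed with CN at 120° (1.4); Br at 240° is eclipsed with OH at 240° (2.1). Total 6.8 kcal/mol.
iPr at 60° is staggered. Cl at 0° is gauche with iPr at 60° (1.0); Cl at 0° is gauche with OH at 300° (0.6); Br at 240° is gauche with CN at 180° (0.6); Br at 240° is gauche with OH at 300° (0.8). Total 3.0 kcal/mol.
iPr at 120° is eclipsed. Cl at 0° is eclipsed with OH at 0° (1.7); H at 120° is eclipsed with iPr at 120° (2.1); Br at 240° is eclipsed with CN at 240° (1.8). Total 5.6 kcal/mol.
iPr at 180° is staggered. Cl at 0° is gauche with CN at 300° (0.6); Cl at 0° is gauche with OH at 60° (0.6); Br at 240° is gauche with iPr at 180° (0.9); Br at 240° is gauche with CN at 300° (0.6). Total 2.7 kcal/mol.
iPr at 240° is eclipsed. Cl at 0° is eclipsed with CN at 0° (1.7); H at 120° is eclipsed with OH at 120° (1.4); Br at 240° is eclipsed with iPr at 240° (3.6). Total 6.7 kcal/mol.
iPr at 300° is staggered. Cl at 0° is gauche with iPr at 300° (1.0); Cl at 0° is gauche with CN at 60° (0.6); Br at 240° is gauche with iPr at 300° (0.9); Br at 240° is gauche with OH at 180° (0.8). Total 3.3 kcal/mol.
Max at 0° (6.8 kcal/mol), min at 180° (2.7 kcal/mol); barrier = 4.1 kcal/mol.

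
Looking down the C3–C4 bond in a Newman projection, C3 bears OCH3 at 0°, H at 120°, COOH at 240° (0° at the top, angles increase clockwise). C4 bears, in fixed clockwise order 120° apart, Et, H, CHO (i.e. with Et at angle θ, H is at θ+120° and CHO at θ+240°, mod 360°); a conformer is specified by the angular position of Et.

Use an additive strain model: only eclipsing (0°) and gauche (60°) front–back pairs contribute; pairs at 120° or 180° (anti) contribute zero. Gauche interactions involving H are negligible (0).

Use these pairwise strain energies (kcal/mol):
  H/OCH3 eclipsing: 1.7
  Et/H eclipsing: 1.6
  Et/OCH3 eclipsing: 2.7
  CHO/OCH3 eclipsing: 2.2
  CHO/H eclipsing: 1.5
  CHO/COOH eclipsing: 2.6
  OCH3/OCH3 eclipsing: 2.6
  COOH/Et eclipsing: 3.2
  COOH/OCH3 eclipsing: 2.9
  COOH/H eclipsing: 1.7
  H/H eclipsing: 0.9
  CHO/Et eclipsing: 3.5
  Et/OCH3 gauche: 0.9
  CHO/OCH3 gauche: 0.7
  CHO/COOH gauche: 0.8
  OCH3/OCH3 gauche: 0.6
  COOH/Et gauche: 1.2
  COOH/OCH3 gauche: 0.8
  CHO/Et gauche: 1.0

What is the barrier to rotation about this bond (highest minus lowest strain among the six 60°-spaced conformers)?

Et at 0° (eclipsed): OCH3–Et eclipsed, H–H eclipsed, COOH–CHO eclipsed; 2.7 + 0.9 + 2.6 = 6.2 kcal/mol.
Et at 60° (staggered): OCH3–Et gauche, OCH3–CHO gauche, COOH–CHO gauche; 0.9 + 0.7 + 0.8 = 2.4 kcal/mol.
Et at 120° (eclipsed): OCH3–CHO eclipsed, H–Et eclipsed, COOH–H eclipsed; 2.2 + 1.6 + 1.7 = 5.5 kcal/mol.
Et at 180° (staggered): OCH3–CHO gauche, COOH–Et gauche; 0.7 + 1.2 = 1.9 kcal/mol.
Et at 240° (eclipsed): OCH3–H eclipsed, H–CHO eclipsed, COOH–Et eclipsed; 1.7 + 1.5 + 3.2 = 6.4 kcal/mol.
Et at 300° (staggered): OCH3–Et gauche, COOH–Et gauche, COOH–CHO gauche; 0.9 + 1.2 + 0.8 = 2.9 kcal/mol.
Max at 240° (6.4 kcal/mol), min at 180° (1.9 kcal/mol); barrier = 4.5 kcal/mol.

4.5 kcal/mol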